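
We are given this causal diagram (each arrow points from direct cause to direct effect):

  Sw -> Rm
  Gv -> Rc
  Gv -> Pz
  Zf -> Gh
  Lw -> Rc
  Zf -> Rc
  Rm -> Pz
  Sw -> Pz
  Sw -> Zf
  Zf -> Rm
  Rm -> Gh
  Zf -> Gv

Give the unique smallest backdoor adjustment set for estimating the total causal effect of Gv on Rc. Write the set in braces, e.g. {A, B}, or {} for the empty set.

{Zf}

Variables eligible for adjustment (non-descendants of Gv, excluding Gv and Rc): {Gh, Lw, Rm, Sw, Zf}.
Backdoor paths from Gv to Rc:
  P1: Gv <- Zf -> Rc
The empty set is not sufficient: P1 (Gv <- Zf -> Rc) has no collider blocking it and no conditioned non-collider, so it is open.
Try {Zf}:
  P1: blocked at fork node Zf ∈ conditioning set.
{Zf} contains no descendant of Gv and blocks every backdoor path.
No other singleton works — e.g. {Lw} leaves P1 open — so {Zf} is the unique smallest valid adjustment set.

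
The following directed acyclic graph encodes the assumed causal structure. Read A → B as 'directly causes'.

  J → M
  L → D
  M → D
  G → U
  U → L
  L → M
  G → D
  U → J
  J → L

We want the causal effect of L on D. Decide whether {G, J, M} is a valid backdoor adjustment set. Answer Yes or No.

Backdoor paths from L to D (paths whose first edge points into L):
  P1: L <- U <- G -> D
  P2: L <- U -> J -> M -> D
  P3: L <- J <- U <- G -> D
  P4: L <- J -> M -> D
Condition 1 (no descendant of L in the set): FAILS — M is a descendant of L.
Condition 2 (every backdoor path blocked by {G, J, M}):
  P1: blocked at fork node G ∈ conditioning set.
  P2: blocked at chain node J ∈ conditioning set.
  P3: blocked at chain node J ∈ conditioning set.
  P4: blocked at fork node J ∈ conditioning set.
{G, J, M} does not satisfy the backdoor criterion.

No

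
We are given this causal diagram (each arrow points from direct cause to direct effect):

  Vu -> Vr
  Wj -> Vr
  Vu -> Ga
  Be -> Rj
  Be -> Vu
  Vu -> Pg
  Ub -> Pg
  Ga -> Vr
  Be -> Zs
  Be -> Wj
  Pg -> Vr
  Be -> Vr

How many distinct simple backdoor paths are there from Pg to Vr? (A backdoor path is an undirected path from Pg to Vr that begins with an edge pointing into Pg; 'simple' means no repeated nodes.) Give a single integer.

4

A backdoor path from Pg to Vr is any simple undirected path whose first edge points into Pg (i.e. leaves Pg via a parent).
Parents of Pg: {Ub, Vu}.
Enumerating:
  P1: Pg <- Vu <- Be -> Wj -> Vr
  P2: Pg <- Vu <- Be -> Vr
  P3: Pg <- Vu -> Ga -> Vr
  P4: Pg <- Vu -> Vr
That exhausts the simple backdoor paths. Count: 4.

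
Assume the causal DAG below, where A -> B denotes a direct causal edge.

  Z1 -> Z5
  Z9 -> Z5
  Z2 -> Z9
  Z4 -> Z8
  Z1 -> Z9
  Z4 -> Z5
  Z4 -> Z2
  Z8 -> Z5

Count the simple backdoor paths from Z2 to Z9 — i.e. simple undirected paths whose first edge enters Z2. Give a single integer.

A backdoor path from Z2 to Z9 is any simple undirected path whose first edge points into Z2 (i.e. leaves Z2 via a parent).
Parents of Z2: {Z4}.
Enumerating:
  P1: Z2 <- Z4 -> Z8 -> Z5 <- Z1 -> Z9
  P2: Z2 <- Z4 -> Z8 -> Z5 <- Z9
  P3: Z2 <- Z4 -> Z5 <- Z1 -> Z9
  P4: Z2 <- Z4 -> Z5 <- Z9
That exhausts the simple backdoor paths. Count: 4.

4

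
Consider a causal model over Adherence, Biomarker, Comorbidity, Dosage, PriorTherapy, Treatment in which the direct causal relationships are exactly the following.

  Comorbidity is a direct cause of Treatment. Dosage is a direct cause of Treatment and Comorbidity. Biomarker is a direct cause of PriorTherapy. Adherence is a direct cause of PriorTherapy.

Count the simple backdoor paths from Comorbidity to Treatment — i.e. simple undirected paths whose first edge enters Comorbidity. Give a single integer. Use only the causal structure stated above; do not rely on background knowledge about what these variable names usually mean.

1

A backdoor path from Comorbidity to Treatment is any simple undirected path whose first edge points into Comorbidity (i.e. leaves Comorbidity via a parent).
Parents of Comorbidity: {Dosage}.
Enumerating:
  P1: Comorbidity <- Dosage -> Treatment
That exhausts the simple backdoor paths. Count: 1.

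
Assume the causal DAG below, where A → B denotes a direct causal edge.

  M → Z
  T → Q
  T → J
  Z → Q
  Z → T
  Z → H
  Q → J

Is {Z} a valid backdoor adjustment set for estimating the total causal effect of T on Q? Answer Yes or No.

Backdoor paths from T to Q (paths whose first edge points into T):
  P1: T <- Z -> Q
Condition 1 (no descendant of T in the set): holds — descendants of T are {J, Q}; none are in {Z}.
Condition 2 (every backdoor path blocked by {Z}):
  P1: blocked at fork node Z ∈ conditioning set.
{Z} satisfies the backdoor criterion.

Yes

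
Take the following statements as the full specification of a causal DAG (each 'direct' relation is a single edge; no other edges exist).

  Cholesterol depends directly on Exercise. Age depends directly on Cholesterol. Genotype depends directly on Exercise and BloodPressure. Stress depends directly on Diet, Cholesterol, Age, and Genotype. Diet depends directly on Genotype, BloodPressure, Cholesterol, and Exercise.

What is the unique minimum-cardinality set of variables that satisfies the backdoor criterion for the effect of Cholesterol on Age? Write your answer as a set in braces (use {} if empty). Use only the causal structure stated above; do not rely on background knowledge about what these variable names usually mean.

{}

Variables eligible for adjustment (non-descendants of Cholesterol, excluding Cholesterol and Age): {BloodPressure, Exercise, Genotype}.
Backdoor paths from Cholesterol to Age:
  P1: Cholesterol <- Exercise -> Genotype <- BloodPressure -> Diet -> Stress <- Age
  P2: Cholesterol <- Exercise -> Genotype -> Diet -> Stress <- Age
  P3: Cholesterol <- Exercise -> Genotype -> Stress <- Age
  P4: Cholesterol <- Exercise -> Diet <- BloodPressure -> Genotype -> Stress <- Age
  P5: Cholesterol <- Exercise -> Diet <- Genotype -> Stress <- Age
  P6: Cholesterol <- Exercise -> Diet -> Stress <- Age
Each backdoor path contains an unconditioned collider, so every path is already blocked with the empty conditioning set:
  P1: blocked at collider Genotype (neither it nor any descendant is in the conditioning set).
  P2: blocked at collider Stress (neither it nor any descendant is in the conditioning set).
  P3: blocked at collider Stress (neither it nor any descendant is in the conditioning set).
  P4: blocked at collider Diet (neither it nor any descendant is in the conditioning set).
  P5: blocked at collider Diet (neither it nor any descendant is in the conditioning set).
  P6: blocked at collider Stress (neither it nor any descendant is in the conditioning set).
The empty set is therefore the unique smallest valid set.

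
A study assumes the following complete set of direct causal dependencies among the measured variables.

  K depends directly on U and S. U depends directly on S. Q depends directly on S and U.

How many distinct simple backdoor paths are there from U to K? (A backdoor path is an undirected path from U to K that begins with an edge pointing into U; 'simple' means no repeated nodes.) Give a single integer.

1

A backdoor path from U to K is any simple undirected path whose first edge points into U (i.e. leaves U via a parent).
Parents of U: {S}.
Enumerating:
  P1: U <- S -> K
That exhausts the simple backdoor paths. Count: 1.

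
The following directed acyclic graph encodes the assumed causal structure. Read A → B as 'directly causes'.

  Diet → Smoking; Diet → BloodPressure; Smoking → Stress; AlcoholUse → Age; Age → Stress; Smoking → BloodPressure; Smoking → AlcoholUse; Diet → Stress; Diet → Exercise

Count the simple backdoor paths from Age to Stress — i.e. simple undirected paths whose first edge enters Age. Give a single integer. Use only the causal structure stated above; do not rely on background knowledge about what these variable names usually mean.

3

A backdoor path from Age to Stress is any simple undirected path whose first edge points into Age (i.e. leaves Age via a parent).
Parents of Age: {AlcoholUse}.
Enumerating:
  P1: Age <- AlcoholUse <- Smoking <- Diet -> Stress
  P2: Age <- AlcoholUse <- Smoking -> Stress
  P3: Age <- AlcoholUse <- Smoking -> BloodPressure <- Diet -> Stress
That exhausts the simple backdoor paths. Count: 3.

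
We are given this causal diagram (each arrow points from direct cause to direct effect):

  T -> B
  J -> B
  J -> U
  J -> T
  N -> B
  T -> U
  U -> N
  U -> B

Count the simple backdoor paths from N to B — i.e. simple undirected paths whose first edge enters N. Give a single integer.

5

A backdoor path from N to B is any simple undirected path whose first edge points into N (i.e. leaves N via a parent).
Parents of N: {U}.
Enumerating:
  P1: N <- U <- J -> T -> B
  P2: N <- U <- J -> B
  P3: N <- U <- T <- J -> B
  P4: N <- U <- T -> B
  P5: N <- U -> B
That exhausts the simple backdoor paths. Count: 5.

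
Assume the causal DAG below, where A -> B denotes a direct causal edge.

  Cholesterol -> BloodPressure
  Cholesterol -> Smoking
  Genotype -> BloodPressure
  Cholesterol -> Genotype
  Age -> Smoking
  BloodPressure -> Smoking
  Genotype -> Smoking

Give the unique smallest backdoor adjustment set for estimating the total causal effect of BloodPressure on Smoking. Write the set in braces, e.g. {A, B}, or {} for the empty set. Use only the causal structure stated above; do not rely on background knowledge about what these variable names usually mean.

Variables eligible for adjustment (non-descendants of BloodPressure, excluding BloodPressure and Smoking): {Age, Cholesterol, Genotype}.
Backdoor paths from BloodPressure to Smoking:
  P1: BloodPressure <- Cholesterol -> Genotype -> Smoking
  P2: BloodPressure <- Cholesterol -> Smoking
  P3: BloodPressure <- Genotype <- Cholesterol -> Smoking
  P4: BloodPressure <- Genotype -> Smoking
The empty set is not sufficient: P1 (BloodPressure <- Cholesterol -> Genotype -> Smoking) has no collider blocking it and no conditioned non-collider, so it is open.
Try {Cholesterol, Genotype}:
  P1: blocked at fork node Cholesterol ∈ conditioning set.
  P2: blocked at fork node Cholesterol ∈ conditioning set.
  P3: blocked at chain node Genotype ∈ conditioning set.
  P4: blocked at fork node Genotype ∈ conditioning set.
{Cholesterol, Genotype} contains no descendant of BloodPressure and blocks every backdoor path.
Every element of {Cholesterol, Genotype} is needed (dropping Cholesterol leaves P2 open; dropping Genotype leaves P4 open), so no proper subset is valid.
Among all size-2 subsets of the eligible variables, only {Cholesterol, Genotype} blocks every backdoor path, so it is the unique smallest valid adjustment set.

{Cholesterol, Genotype}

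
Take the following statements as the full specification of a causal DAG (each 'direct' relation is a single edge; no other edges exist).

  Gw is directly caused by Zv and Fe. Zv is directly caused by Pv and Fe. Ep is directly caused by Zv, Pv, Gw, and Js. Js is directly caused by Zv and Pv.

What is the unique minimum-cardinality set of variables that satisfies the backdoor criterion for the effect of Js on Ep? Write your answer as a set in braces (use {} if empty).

{Pv, Zv}

Variables eligible for adjustment (non-descendants of Js, excluding Js and Ep): {Fe, Gw, Pv, Zv}.
Backdoor paths from Js to Ep:
  P1: Js <- Pv -> Zv <- Fe -> Gw -> Ep
  P2: Js <- Pv -> Zv -> Gw -> Ep
  P3: Js <- Pv -> Zv -> Ep
  P4: Js <- Pv -> Ep
  P5: Js <- Zv <- Fe -> Gw -> Ep
  P6: Js <- Zv <- Pv -> Ep
  P7: Js <- Zv -> Gw -> Ep
  P8: Js <- Zv -> Ep
The empty set is not sufficient: P2 (Js <- Pv -> Zv -> Gw -> Ep) has no collider blocking it and no conditioned non-collider, so it is open.
Try {Pv, Zv}:
  P1: blocked at fork node Pv ∈ conditioning set.
  P2: blocked at fork node Pv ∈ conditioning set.
  P3: blocked at fork node Pv ∈ conditioning set.
  P4: blocked at fork node Pv ∈ conditioning set.
  P5: blocked at chain node Zv ∈ conditioning set.
  P6: blocked at chain node Zv ∈ conditioning set.
  P7: blocked at fork node Zv ∈ conditioning set.
  P8: blocked at fork node Zv ∈ conditioning set.
{Pv, Zv} contains no descendant of Js and blocks every backdoor path.
Every element of {Pv, Zv} is needed (dropping Pv leaves P1 open; dropping Zv leaves P5 open), so no proper subset is valid.
Among all size-2 subsets of the eligible variables, only {Pv, Zv} blocks every backdoor path, so it is the unique smallest valid adjustment set.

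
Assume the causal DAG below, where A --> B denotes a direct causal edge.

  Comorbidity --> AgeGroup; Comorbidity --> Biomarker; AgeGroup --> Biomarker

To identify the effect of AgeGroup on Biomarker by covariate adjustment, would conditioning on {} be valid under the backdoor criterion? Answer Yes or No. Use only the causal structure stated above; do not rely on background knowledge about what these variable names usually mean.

No

Backdoor paths from AgeGroup to Biomarker (paths whose first edge points into AgeGroup):
  P1: AgeGroup <- Comorbidity -> Biomarker
Condition 1 (no descendant of AgeGroup in the set): holds — descendants of AgeGroup are {Biomarker}; none are in {}.
Condition 2 (every backdoor path blocked by {}):
  P1: open — no interior node is in the conditioning set.
{} does not satisfy the backdoor criterion.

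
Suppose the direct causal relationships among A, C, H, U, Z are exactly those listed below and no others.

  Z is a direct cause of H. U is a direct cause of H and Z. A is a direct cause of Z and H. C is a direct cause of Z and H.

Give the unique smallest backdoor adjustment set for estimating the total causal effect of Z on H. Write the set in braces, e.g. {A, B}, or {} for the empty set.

Variables eligible for adjustment (non-descendants of Z, excluding Z and H): {A, C, U}.
Backdoor paths from Z to H:
  P1: Z <- C -> H
  P2: Z <- U -> H
  P3: Z <- A -> H
The empty set is not sufficient: P1 (Z <- C -> H) has no collider blocking it and no conditioned non-collider, so it is open.
Try {A, C, U}:
  P1: blocked at fork node C ∈ conditioning set.
  P2: blocked at fork node U ∈ conditioning set.
  P3: blocked at fork node A ∈ conditioning set.
{A, C, U} contains no descendant of Z and blocks every backdoor path.
Every element of {A, C, U} is needed (dropping A leaves P3 open; dropping C leaves P1 open; dropping U leaves P2 open), so no proper subset is valid.
Among all size-3 subsets of the eligible variables, only {A, C, U} blocks every backdoor path, so it is the unique smallest valid adjustment set.

{A, C, U}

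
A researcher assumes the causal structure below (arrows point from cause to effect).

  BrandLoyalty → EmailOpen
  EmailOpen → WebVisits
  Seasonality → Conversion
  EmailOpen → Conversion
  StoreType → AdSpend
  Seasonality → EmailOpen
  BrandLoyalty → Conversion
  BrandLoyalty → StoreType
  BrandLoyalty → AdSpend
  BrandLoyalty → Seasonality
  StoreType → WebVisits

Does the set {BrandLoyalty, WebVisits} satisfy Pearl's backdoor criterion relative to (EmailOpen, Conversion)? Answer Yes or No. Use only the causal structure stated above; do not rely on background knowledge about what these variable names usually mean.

No

Backdoor paths from EmailOpen to Conversion (paths whose first edge points into EmailOpen):
  P1: EmailOpen <- BrandLoyalty -> Seasonality -> Conversion
  P2: EmailOpen <- BrandLoyalty -> Conversion
  P3: EmailOpen <- Seasonality <- BrandLoyalty -> Conversion
  P4: EmailOpen <- Seasonality -> Conversion
Condition 1 (no descendant of EmailOpen in the set): FAILS — WebVisits is a descendant of EmailOpen.
Condition 2 (every backdoor path blocked by {BrandLoyalty, WebVisits}):
  P1: blocked at fork node BrandLoyalty ∈ conditioning set.
  P2: blocked at fork node BrandLoyalty ∈ conditioning set.
  P3: blocked at fork node BrandLoyalty ∈ conditioning set.
  P4: open — no interior node is in the conditioning set.
{BrandLoyalty, WebVisits} does not satisfy the backdoor criterion.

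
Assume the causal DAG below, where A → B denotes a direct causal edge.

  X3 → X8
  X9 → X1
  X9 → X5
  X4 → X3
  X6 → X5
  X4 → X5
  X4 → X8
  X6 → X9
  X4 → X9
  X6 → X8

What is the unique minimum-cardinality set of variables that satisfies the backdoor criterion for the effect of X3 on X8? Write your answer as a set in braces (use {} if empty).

Variables eligible for adjustment (non-descendants of X3, excluding X3 and X8): {X1, X4, X5, X6, X9}.
Backdoor paths from X3 to X8:
  P1: X3 <- X4 -> X9 <- X6 -> X8
  P2: X3 <- X4 -> X9 -> X5 <- X6 -> X8
  P3: X3 <- X4 -> X8
  P4: X3 <- X4 -> X5 <- X6 -> X8
  P5: X3 <- X4 -> X5 <- X9 <- X6 -> X8
The empty set is not sufficient: P3 (X3 <- X4 -> X8) has no collider blocking it and no conditioned non-collider, so it is open.
Try {X4}:
  P1: blocked at fork node X4 ∈ conditioning set.
  P2: blocked at fork node X4 ∈ conditioning set.
  P3: blocked at fork node X4 ∈ conditioning set.
  P4: blocked at fork node X4 ∈ conditioning set.
  P5: blocked at fork node X4 ∈ conditioning set.
{X4} contains no descendant of X3 and blocks every backdoor path.
No other singleton works — e.g. {X6} leaves P3 open — so {X4} is the unique smallest valid adjustment set.

{X4}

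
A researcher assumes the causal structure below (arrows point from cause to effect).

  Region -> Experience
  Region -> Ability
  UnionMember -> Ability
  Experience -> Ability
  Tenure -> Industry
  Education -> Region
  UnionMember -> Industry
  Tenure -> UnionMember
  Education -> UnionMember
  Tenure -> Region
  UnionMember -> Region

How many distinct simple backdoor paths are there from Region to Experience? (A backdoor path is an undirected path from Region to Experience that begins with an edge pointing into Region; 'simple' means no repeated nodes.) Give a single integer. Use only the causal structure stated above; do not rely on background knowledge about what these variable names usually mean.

A backdoor path from Region to Experience is any simple undirected path whose first edge points into Region (i.e. leaves Region via a parent).
Parents of Region: {Education, Tenure, UnionMember}.
Enumerating:
  P1: Region <- Education -> UnionMember -> Ability <- Experience
  P2: Region <- Tenure -> UnionMember -> Ability <- Experience
  P3: Region <- Tenure -> Industry <- UnionMember -> Ability <- Experience
  P4: Region <- UnionMember -> Ability <- Experience
That exhausts the simple backdoor paths. Count: 4.

4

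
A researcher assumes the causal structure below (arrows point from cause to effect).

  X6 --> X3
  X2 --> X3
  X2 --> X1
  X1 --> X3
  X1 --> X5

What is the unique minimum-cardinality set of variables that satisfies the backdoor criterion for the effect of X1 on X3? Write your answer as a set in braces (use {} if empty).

Variables eligible for adjustment (non-descendants of X1, excluding X1 and X3): {X2, X6}.
Backdoor paths from X1 to X3:
  P1: X1 <- X2 -> X3
The empty set is not sufficient: P1 (X1 <- X2 -> X3) has no collider blocking it and no conditioned non-collider, so it is open.
Try {X2}:
  P1: blocked at fork node X2 ∈ conditioning set.
{X2} contains no descendant of X1 and blocks every backdoor path.
No other singleton works — e.g. {X6} leaves P1 open — so {X2} is the unique smallest valid adjustment set.

{X2}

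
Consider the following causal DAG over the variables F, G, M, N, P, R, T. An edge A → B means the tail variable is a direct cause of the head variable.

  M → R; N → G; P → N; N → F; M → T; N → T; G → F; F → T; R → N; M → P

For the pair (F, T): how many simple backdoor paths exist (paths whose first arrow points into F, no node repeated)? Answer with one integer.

6

A backdoor path from F to T is any simple undirected path whose first edge points into F (i.e. leaves F via a parent).
Parents of F: {G, N}.
Enumerating:
  P1: F <- N <- P <- M -> T
  P2: F <- N <- R <- M -> T
  P3: F <- N -> T
  P4: F <- G <- N <- P <- M -> T
  P5: F <- G <- N <- R <- M -> T
  P6: F <- G <- N -> T
That exhausts the simple backdoor paths. Count: 6.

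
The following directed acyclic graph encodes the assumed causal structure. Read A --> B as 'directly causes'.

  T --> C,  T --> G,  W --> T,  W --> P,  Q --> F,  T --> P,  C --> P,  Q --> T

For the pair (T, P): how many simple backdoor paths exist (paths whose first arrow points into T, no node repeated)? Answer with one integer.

1

A backdoor path from T to P is any simple undirected path whose first edge points into T (i.e. leaves T via a parent).
Parents of T: {Q, W}.
Enumerating:
  P1: T <- W -> P
That exhausts the simple backdoor paths. Count: 1.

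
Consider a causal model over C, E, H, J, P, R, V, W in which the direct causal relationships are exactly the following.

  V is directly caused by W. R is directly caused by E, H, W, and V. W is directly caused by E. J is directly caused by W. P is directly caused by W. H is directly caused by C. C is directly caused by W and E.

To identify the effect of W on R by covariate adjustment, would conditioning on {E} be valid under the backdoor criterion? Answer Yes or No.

Backdoor paths from W to R (paths whose first edge points into W):
  P1: W <- E -> C -> H -> R
  P2: W <- E -> R
Condition 1 (no descendant of W in the set): holds — descendants of W are {C, H, J, P, R, V}; none are in {E}.
Condition 2 (every backdoor path blocked by {E}):
  P1: blocked at fork node E ∈ conditioning set.
  P2: blocked at fork node E ∈ conditioning set.
{E} satisfies the backdoor criterion.

Yes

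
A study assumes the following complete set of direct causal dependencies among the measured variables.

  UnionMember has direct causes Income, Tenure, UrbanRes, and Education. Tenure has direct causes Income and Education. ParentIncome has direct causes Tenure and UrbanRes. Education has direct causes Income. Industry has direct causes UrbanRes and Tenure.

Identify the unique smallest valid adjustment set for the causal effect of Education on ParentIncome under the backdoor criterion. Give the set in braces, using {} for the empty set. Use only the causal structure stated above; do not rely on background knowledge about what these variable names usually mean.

{Income}

Variables eligible for adjustment (non-descendants of Education, excluding Education and ParentIncome): {Income, UrbanRes}.
Backdoor paths from Education to ParentIncome:
  P1: Education <- Income -> Tenure -> Industry <- UrbanRes -> ParentIncome
  P2: Education <- Income -> Tenure -> UnionMember <- UrbanRes -> ParentIncome
  P3: Education <- Income -> Tenure -> ParentIncome
  P4: Education <- Income -> UnionMember <- UrbanRes -> Industry <- Tenure -> ParentIncome
  P5: Education <- Income -> UnionMember <- UrbanRes -> ParentIncome
  P6: Education <- Income -> UnionMember <- Tenure -> Industry <- UrbanRes -> ParentIncome
  P7: Education <- Income -> UnionMember <- Tenure -> ParentIncome
The empty set is not sufficient: P3 (Education <- Income -> Tenure -> ParentIncome) has no collider blocking it and no conditioned non-collider, so it is open.
Try {Income}:
  P1: blocked at fork node Income ∈ conditioning set.
  P2: blocked at fork node Income ∈ conditioning set.
  P3: blocked at fork node Income ∈ conditioning set.
  P4: blocked at fork node Income ∈ conditioning set.
  P5: blocked at fork node Income ∈ conditioning set.
  P6: blocked at fork node Income ∈ conditioning set.
  P7: blocked at fork node Income ∈ conditioning set.
{Income} contains no descendant of Education and blocks every backdoor path.
No other singleton works — e.g. {UrbanRes} leaves P3 open — so {Income} is the unique smallest valid adjustment set.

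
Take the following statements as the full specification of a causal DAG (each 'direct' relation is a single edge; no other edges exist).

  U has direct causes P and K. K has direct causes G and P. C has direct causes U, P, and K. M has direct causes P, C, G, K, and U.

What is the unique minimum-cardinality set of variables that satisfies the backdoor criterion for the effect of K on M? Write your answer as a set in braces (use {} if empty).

{G, P}

Variables eligible for adjustment (non-descendants of K, excluding K and M): {G, P}.
Backdoor paths from K to M:
  P1: K <- G -> M
  P2: K <- P -> U -> C -> M
  P3: K <- P -> U -> M
  P4: K <- P -> C <- U -> M
  P5: K <- P -> C -> M
  P6: K <- P -> M
The empty set is not sufficient: P1 (K <- G -> M) has no collider blocking it and no conditioned non-collider, so it is open.
Try {G, P}:
  P1: blocked at fork node G ∈ conditioning set.
  P2: blocked at fork node P ∈ conditioning set.
  P3: blocked at fork node P ∈ conditioning set.
  P4: blocked at fork node P ∈ conditioning set.
  P5: blocked at fork node P ∈ conditioning set.
  P6: blocked at fork node P ∈ conditioning set.
{G, P} contains no descendant of K and blocks every backdoor path.
Every element of {G, P} is needed (dropping G leaves P1 open; dropping P leaves P2 open), so no proper subset is valid.
Among all size-2 subsets of the eligible variables, only {G, P} blocks every backdoor path, so it is the unique smallest valid adjustment set.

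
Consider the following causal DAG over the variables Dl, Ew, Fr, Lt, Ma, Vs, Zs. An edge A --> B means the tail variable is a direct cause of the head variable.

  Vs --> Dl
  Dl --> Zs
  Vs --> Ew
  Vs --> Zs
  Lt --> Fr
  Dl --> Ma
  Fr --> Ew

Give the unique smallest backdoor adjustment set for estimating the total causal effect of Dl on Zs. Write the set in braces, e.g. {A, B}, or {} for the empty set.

Variables eligible for adjustment (non-descendants of Dl, excluding Dl and Zs): {Ew, Fr, Lt, Vs}.
Backdoor paths from Dl to Zs:
  P1: Dl <- Vs -> Zs
The empty set is not sufficient: P1 (Dl <- Vs -> Zs) has no collider blocking it and no conditioned non-collider, so it is open.
Try {Vs}:
  P1: blocked at fork node Vs ∈ conditioning set.
{Vs} contains no descendant of Dl and blocks every backdoor path.
No other singleton works — e.g. {Lt} leaves P1 open — so {Vs} is the unique smallest valid adjustment set.

{Vs}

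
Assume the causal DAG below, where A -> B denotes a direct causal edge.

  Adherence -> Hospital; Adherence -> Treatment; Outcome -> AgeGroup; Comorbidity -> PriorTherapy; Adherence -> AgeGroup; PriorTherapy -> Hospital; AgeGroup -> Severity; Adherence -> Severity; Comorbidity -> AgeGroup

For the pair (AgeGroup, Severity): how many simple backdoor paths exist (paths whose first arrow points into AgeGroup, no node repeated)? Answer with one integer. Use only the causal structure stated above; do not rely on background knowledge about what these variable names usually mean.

2

A backdoor path from AgeGroup to Severity is any simple undirected path whose first edge points into AgeGroup (i.e. leaves AgeGroup via a parent).
Parents of AgeGroup: {Adherence, Comorbidity, Outcome}.
Enumerating:
  P1: AgeGroup <- Adherence -> Severity
  P2: AgeGroup <- Comorbidity -> PriorTherapy -> Hospital <- Adherence -> Severity
That exhausts the simple backdoor paths. Count: 2.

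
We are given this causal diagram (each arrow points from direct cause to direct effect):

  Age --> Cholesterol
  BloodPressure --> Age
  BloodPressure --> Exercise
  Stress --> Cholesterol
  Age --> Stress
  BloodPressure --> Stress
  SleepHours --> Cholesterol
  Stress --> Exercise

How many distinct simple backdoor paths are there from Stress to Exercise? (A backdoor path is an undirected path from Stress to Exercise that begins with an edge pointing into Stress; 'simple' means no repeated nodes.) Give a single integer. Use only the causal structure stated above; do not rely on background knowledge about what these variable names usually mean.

2

A backdoor path from Stress to Exercise is any simple undirected path whose first edge points into Stress (i.e. leaves Stress via a parent).
Parents of Stress: {Age, BloodPressure}.
Enumerating:
  P1: Stress <- BloodPressure -> Exercise
  P2: Stress <- Age <- BloodPressure -> Exercise
That exhausts the simple backdoor paths. Count: 2.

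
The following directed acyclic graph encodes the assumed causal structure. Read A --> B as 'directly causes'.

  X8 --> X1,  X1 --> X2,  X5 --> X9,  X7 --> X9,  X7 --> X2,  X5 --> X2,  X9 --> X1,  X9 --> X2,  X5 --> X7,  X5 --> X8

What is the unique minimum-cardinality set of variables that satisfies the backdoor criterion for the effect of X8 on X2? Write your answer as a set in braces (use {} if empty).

Variables eligible for adjustment (non-descendants of X8, excluding X8 and X2): {X5, X7, X9}.
Backdoor paths from X8 to X2:
  P1: X8 <- X5 -> X7 -> X9 -> X1 -> X2
  P2: X8 <- X5 -> X7 -> X9 -> X2
  P3: X8 <- X5 -> X7 -> X2
  P4: X8 <- X5 -> X9 <- X7 -> X2
  P5: X8 <- X5 -> X9 -> X1 -> X2
  P6: X8 <- X5 -> X9 -> X2
  P7: X8 <- X5 -> X2
The empty set is not sufficient: P1 (X8 <- X5 -> X7 -> X9 -> X1 -> X2) has no collider blocking it and no conditioned non-collider, so it is open.
Try {X5}:
  P1: blocked at fork node X5 ∈ conditioning set.
  P2: blocked at fork node X5 ∈ conditioning set.
  P3: blocked at fork node X5 ∈ conditioning set.
  P4: blocked at fork node X5 ∈ conditioning set.
  P5: blocked at fork node X5 ∈ conditioning set.
  P6: blocked at fork node X5 ∈ conditioning set.
  P7: blocked at fork node X5 ∈ conditioning set.
{X5} contains no descendant of X8 and blocks every backdoor path.
No other singleton works — e.g. {X7} leaves P5 open — so {X5} is the unique smallest valid adjustment set.

{X5}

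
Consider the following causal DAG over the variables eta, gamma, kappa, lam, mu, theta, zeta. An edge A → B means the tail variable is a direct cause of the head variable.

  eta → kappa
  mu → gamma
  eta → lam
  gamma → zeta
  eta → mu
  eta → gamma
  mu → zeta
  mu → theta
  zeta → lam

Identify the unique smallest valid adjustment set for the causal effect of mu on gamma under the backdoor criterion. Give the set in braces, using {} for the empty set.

Variables eligible for adjustment (non-descendants of mu, excluding mu and gamma): {eta, kappa}.
Backdoor paths from mu to gamma:
  P1: mu <- eta -> gamma
  P2: mu <- eta -> lam <- zeta <- gamma
The empty set is not sufficient: P1 (mu <- eta -> gamma) has no collider blocking it and no conditioned non-collider, so it is open.
Try {eta}:
  P1: blocked at fork node eta ∈ conditioning set.
  P2: blocked at fork node eta ∈ conditioning set.
{eta} contains no descendant of mu and blocks every backdoor path.
No other singleton works — e.g. {kappa} leaves P1 open — so {eta} is the unique smallest valid adjustment set.

{eta}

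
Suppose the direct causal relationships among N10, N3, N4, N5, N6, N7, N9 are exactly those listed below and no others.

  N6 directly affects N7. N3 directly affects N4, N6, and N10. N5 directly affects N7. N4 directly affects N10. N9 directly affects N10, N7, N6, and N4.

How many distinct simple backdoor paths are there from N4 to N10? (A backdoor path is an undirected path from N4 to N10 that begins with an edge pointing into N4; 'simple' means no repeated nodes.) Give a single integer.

A backdoor path from N4 to N10 is any simple undirected path whose first edge points into N4 (i.e. leaves N4 via a parent).
Parents of N4: {N3, N9}.
Enumerating:
  P1: N4 <- N3 -> N6 <- N9 -> N10
  P2: N4 <- N3 -> N6 -> N7 <- N9 -> N10
  P3: N4 <- N3 -> N10
  P4: N4 <- N9 -> N6 <- N3 -> N10
  P5: N4 <- N9 -> N7 <- N6 <- N3 -> N10
  P6: N4 <- N9 -> N10
That exhausts the simple backdoor paths. Count: 6.

6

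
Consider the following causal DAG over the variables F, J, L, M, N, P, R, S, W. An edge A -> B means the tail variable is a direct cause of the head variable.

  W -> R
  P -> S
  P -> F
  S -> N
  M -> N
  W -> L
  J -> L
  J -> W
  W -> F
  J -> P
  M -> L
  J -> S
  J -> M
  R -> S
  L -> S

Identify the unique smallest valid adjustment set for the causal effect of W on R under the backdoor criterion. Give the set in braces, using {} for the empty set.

Variables eligible for adjustment (non-descendants of W, excluding W and R): {J, M, P}.
Backdoor paths from W to R:
  P1: W <- J -> P -> S <- R
  P2: W <- J -> M -> L -> S <- R
  P3: W <- J -> M -> N <- S <- R
  P4: W <- J -> L <- M -> N <- S <- R
  P5: W <- J -> L -> S <- R
  P6: W <- J -> S <- R
Each backdoor path contains an unconditioned collider, so every path is already blocked with the empty conditioning set:
  P1: blocked at collider S (neither it nor any descendant is in the conditioning set).
  P2: blocked at collider S (neither it nor any descendant is in the conditioning set).
  P3: blocked at collider N (neither it nor any descendant is in the conditioning set).
  P4: blocked at collider L (neither it nor any descendant is in the conditioning set).
  P5: blocked at collider S (neither it nor any descendant is in the conditioning set).
  P6: blocked at collider S (neither it nor any descendant is in the conditioning set).
The empty set is therefore the unique smallest valid set.

{}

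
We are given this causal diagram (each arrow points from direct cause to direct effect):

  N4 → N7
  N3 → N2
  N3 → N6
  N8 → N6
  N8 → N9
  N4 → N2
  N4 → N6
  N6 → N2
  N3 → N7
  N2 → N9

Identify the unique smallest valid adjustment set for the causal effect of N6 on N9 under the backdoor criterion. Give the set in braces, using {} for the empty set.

Variables eligible for adjustment (non-descendants of N6, excluding N6 and N9): {N3, N4, N7, N8}.
Backdoor paths from N6 to N9:
  P1: N6 <- N8 -> N9
  P2: N6 <- N3 -> N2 -> N9
  P3: N6 <- N3 -> N7 <- N4 -> N2 -> N9
  P4: N6 <- N4 -> N2 -> N9
  P5: N6 <- N4 -> N7 <- N3 -> N2 -> N9
The empty set is not sufficient: P1 (N6 <- N8 -> N9) has no collider blocking it and no conditioned non-collider, so it is open.
Try {N3, N4, N8}:
  P1: blocked at fork node N8 ∈ conditioning set.
  P2: blocked at fork node N3 ∈ conditioning set.
  P3: blocked at fork node N3 ∈ conditioning set.
  P4: blocked at fork node N4 ∈ conditioning set.
  P5: blocked at fork node N4 ∈ conditioning set.
{N3, N4, N8} contains no descendant of N6 and blocks every backdoor path.
Every element of {N3, N4, N8} is needed (dropping N3 leaves P2 open; dropping N4 leaves P4 open; dropping N8 leaves P1 open), so no proper subset is valid.
Among all size-3 subsets of the eligible variables, only {N3, N4, N8} blocks every backdoor path, so it is the unique smallest valid adjustment set.

{N3, N4, N8}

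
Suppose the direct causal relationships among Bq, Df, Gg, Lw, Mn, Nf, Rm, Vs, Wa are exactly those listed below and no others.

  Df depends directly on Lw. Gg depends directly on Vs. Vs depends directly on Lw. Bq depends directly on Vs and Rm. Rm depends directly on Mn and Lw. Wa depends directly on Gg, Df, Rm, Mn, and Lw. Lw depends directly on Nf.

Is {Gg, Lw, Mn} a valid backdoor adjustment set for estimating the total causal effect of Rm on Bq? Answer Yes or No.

Yes

Backdoor paths from Rm to Bq (paths whose first edge points into Rm):
  P1: Rm <- Lw -> Df -> Wa <- Gg <- Vs -> Bq
  P2: Rm <- Lw -> Vs -> Bq
  P3: Rm <- Lw -> Wa <- Gg <- Vs -> Bq
  P4: Rm <- Mn -> Wa <- Lw -> Vs -> Bq
  P5: Rm <- Mn -> Wa <- Df <- Lw -> Vs -> Bq
  P6: Rm <- Mn -> Wa <- Gg <- Vs -> Bq
Condition 1 (no descendant of Rm in the set): holds — descendants of Rm are {Bq, Wa}; none are in {Gg, Lw, Mn}.
Condition 2 (every backdoor path blocked by {Gg, Lw, Mn}):
  P1: blocked at fork node Lw ∈ conditioning set.
  P2: blocked at fork node Lw ∈ conditioning set.
  P3: blocked at fork node Lw ∈ conditioning set.
  P4: blocked at fork node Mn ∈ conditioning set.
  P5: blocked at fork node Mn ∈ conditioning set.
  P6: blocked at fork node Mn ∈ conditioning set.
{Gg, Lw, Mn} satisfies the backdoor criterion.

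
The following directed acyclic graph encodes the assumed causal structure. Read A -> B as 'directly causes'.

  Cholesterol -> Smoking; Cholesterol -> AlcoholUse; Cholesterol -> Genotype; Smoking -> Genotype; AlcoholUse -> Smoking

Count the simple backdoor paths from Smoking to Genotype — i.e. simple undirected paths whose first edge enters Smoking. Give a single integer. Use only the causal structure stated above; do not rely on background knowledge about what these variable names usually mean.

2

A backdoor path from Smoking to Genotype is any simple undirected path whose first edge points into Smoking (i.e. leaves Smoking via a parent).
Parents of Smoking: {AlcoholUse, Cholesterol}.
Enumerating:
  P1: Smoking <- Cholesterol -> Genotype
  P2: Smoking <- AlcoholUse <- Cholesterol -> Genotype
That exhausts the simple backdoor paths. Count: 2.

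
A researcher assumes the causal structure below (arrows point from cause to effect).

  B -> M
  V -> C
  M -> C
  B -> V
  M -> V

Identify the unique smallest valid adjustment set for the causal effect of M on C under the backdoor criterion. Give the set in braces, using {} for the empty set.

{B}

Variables eligible for adjustment (non-descendants of M, excluding M and C): {B}.
Backdoor paths from M to C:
  P1: M <- B -> V -> C
The empty set is not sufficient: P1 (M <- B -> V -> C) has no collider blocking it and no conditioned non-collider, so it is open.
Try {B}:
  P1: blocked at fork node B ∈ conditioning set.
{B} contains no descendant of M and blocks every backdoor path.
{B} is the unique smallest valid adjustment set.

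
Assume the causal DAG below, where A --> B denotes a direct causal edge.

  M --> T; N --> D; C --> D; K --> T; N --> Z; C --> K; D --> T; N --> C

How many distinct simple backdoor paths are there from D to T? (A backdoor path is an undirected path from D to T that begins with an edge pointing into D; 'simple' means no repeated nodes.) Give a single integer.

A backdoor path from D to T is any simple undirected path whose first edge points into D (i.e. leaves D via a parent).
Parents of D: {C, N}.
Enumerating:
  P1: D <- N -> C -> K -> T
  P2: D <- C -> K -> T
That exhausts the simple backdoor paths. Count: 2.

2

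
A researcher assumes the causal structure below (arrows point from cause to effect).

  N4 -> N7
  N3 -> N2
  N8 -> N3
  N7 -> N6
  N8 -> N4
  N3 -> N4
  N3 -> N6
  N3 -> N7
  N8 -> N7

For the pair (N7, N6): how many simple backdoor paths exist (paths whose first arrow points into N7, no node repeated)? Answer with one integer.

A backdoor path from N7 to N6 is any simple undirected path whose first edge points into N7 (i.e. leaves N7 via a parent).
Parents of N7: {N3, N4, N8}.
Enumerating:
  P1: N7 <- N8 -> N3 -> N6
  P2: N7 <- N8 -> N4 <- N3 -> N6
  P3: N7 <- N3 -> N6
  P4: N7 <- N4 <- N8 -> N3 -> N6
  P5: N7 <- N4 <- N3 -> N6
That exhausts the simple backdoor paths. Count: 5.

5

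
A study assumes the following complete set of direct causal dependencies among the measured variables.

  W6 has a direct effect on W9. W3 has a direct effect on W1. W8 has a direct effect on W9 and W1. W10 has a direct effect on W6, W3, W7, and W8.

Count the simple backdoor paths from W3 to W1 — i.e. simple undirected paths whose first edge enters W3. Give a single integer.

2

A backdoor path from W3 to W1 is any simple undirected path whose first edge points into W3 (i.e. leaves W3 via a parent).
Parents of W3: {W10}.
Enumerating:
  P1: W3 <- W10 -> W8 -> W1
  P2: W3 <- W10 -> W6 -> W9 <- W8 -> W1
That exhausts the simple backdoor paths. Count: 2.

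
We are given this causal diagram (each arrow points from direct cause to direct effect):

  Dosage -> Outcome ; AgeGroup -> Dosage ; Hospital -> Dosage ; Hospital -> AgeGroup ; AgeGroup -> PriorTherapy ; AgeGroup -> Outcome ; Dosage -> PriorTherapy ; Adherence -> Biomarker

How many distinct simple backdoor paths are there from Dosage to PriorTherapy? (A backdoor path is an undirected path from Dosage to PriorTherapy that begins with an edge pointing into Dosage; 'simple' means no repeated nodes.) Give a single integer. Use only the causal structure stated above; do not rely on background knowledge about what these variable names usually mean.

2

A backdoor path from Dosage to PriorTherapy is any simple undirected path whose first edge points into Dosage (i.e. leaves Dosage via a parent).
Parents of Dosage: {AgeGroup, Hospital}.
Enumerating:
  P1: Dosage <- Hospital -> AgeGroup -> PriorTherapy
  P2: Dosage <- AgeGroup -> PriorTherapy
That exhausts the simple backdoor paths. Count: 2.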